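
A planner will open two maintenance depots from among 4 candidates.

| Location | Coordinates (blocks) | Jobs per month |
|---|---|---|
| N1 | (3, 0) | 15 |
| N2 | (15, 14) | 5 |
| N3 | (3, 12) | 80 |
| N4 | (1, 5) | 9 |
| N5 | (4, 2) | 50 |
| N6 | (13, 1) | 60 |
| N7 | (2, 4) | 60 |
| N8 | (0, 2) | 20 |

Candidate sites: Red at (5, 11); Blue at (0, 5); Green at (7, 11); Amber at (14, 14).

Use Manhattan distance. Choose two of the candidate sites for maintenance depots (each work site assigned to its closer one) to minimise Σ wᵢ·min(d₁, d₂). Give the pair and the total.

{Red, Blue}, total 2044

Evaluate every pair (each demand assigned to the nearer of the two):
  {Red, Blue}: total = 2044
  {Blue, Green}: total = 2134
  {Blue, Amber}: total = 2364
  {Red, Amber}: total = 2750
  {Red, Green}: total = 2920
  {Green, Amber}: total = 3218
Best pair: {Red, Blue} with total 2044.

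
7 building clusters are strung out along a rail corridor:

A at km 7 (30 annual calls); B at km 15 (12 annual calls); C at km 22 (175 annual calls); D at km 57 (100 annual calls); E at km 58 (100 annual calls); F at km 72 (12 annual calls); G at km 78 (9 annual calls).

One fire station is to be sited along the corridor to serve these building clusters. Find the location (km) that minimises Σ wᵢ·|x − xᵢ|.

x = 57

For a sum of weighted absolute distances on a line, the optimum is the weighted median (not the mean). Total weight W = 438; half-weight = 219.
Sort by position and accumulate weight:
  km 7 (A, w=30) → cum 30
  km 15 (B, w=12) → cum 42
  km 22 (C, w=175) → cum 217
  km 57 (D, w=100) → cum 317  ≥ 219 → median here
  km 58 (E, w=100) → cum 417
  km 72 (F, w=12) → cum 429
  km 78 (G, w=9) → cum 438
Optimal location: km 57.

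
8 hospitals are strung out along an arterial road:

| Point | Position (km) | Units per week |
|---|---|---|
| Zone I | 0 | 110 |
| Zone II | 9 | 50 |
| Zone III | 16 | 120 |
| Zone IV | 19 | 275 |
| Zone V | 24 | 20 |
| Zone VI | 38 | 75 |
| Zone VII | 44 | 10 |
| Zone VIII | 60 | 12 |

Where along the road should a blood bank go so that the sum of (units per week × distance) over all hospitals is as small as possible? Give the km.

For a sum of weighted absolute distances on a line, the optimum is the weighted median (not the mean). Total weight W = 672; half-weight = 336.
Sort by position and accumulate weight:
  km 0 (Zone I, w=110) → cum 110
  km 9 (Zone II, w=50) → cum 160
  km 16 (Zone III, w=120) → cum 280
  km 19 (Zone IV, w=275) → cum 555  ≥ 336 → median here
  km 24 (Zone V, w=20) → cum 575
  km 38 (Zone VI, w=75) → cum 650
  km 44 (Zone VII, w=10) → cum 660
  km 60 (Zone VIII, w=12) → cum 672
Optimal location: km 19.

x = 19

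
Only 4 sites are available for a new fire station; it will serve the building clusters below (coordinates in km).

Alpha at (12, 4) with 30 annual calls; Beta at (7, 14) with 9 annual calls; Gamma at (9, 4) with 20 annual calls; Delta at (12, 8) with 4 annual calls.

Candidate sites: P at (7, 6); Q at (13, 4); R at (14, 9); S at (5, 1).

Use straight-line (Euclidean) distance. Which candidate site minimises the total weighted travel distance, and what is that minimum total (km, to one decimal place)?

Total weighted distance at each candidate:
  P (7, 6): total = 311.7
  Q (13, 4): total = 231.4
  R (14, 9): total = 389.3
  S (5, 1): total = 486.4
Minimum is at Q with total 231.4 km.

Q, total 231.4 km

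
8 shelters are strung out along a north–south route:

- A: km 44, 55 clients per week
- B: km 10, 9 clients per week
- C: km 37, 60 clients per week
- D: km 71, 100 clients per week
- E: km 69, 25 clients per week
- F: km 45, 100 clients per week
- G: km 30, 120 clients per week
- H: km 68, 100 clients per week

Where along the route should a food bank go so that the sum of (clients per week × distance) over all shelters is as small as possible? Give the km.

x = 45

For a sum of weighted absolute distances on a line, the optimum is the weighted median (not the mean). Total weight W = 569; half-weight = 284.5.
Sort by position and accumulate weight:
  km 10 (B, w=9) → cum 9
  km 30 (G, w=120) → cum 129
  km 37 (C, w=60) → cum 189
  km 44 (A, w=55) → cum 244
  km 45 (F, w=100) → cum 344  ≥ 284.5 → median here
  km 68 (H, w=100) → cum 444
  km 69 (E, w=25) → cum 469
  km 71 (D, w=100) → cum 569
Optimal location: km 45.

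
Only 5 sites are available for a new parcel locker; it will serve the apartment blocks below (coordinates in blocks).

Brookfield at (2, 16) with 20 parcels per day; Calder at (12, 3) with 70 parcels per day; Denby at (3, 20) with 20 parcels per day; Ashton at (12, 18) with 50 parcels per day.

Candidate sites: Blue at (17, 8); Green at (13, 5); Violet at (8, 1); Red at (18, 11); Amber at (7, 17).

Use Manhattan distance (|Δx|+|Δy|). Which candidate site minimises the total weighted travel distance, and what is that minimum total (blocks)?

Green, total 1850 blocks

Total weighted distance at each candidate:
  Blue (17, 8): total = 2430
  Green (13, 5): total = 1850
  Violet (8, 1): total = 2370
  Red (18, 11): total = 2530
  Amber (7, 17): total = 1890
Minimum is at Green with total 1850 blocks.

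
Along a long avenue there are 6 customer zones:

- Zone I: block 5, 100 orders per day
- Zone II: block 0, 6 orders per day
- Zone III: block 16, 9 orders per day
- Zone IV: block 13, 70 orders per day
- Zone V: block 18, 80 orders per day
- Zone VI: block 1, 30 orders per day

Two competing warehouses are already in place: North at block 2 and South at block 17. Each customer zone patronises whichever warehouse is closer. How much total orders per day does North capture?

136

The indifferent point is the midpoint (2+17)/2 = 9.5; customer zones left of it (closer to North at 2) go to North, those right go to South.
  Zone II at 0 (w=6) → North
  Zone VI at 1 (w=30) → North
  Zone I at 5 (w=100) → North
  Zone IV at 13 (w=70) → South
  Zone III at 16 (w=9) → South
  Zone V at 18 (w=80) → South
North captures 136; South captures 159.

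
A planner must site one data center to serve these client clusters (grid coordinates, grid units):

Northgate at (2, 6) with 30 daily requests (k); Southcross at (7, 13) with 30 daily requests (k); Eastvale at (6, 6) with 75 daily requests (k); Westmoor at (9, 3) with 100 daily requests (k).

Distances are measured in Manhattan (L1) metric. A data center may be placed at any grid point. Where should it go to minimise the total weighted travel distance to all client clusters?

(7, 6)

Manhattan distance separates: Σwᵢ(|x−xᵢ|+|y−yᵢ|) = Σwᵢ|x−xᵢ| + Σwᵢ|y−yᵢ|, so x and y are optimised independently as 1-D weighted medians.
Total weight W = 235; half = 117.5.
x-coordinate, sorted with cumulative weight:
  x=2 (Northgate, w=30) cum 30
  x=6 (Eastvale, w=75) cum 105
  x=7 (Southcross, w=30) cum 135  ← median
  x=9 (Westmoor, w=100) cum 235
⇒ x* = 7
y-coordinate, sorted with cumulative weight:
  y=3 (Westmoor, w=100) cum 100
  y=6 (Northgate, w=30) cum 130  ← median
  y=6 (Eastvale, w=75) cum 205
  y=13 (Southcross, w=30) cum 235
⇒ y* = 6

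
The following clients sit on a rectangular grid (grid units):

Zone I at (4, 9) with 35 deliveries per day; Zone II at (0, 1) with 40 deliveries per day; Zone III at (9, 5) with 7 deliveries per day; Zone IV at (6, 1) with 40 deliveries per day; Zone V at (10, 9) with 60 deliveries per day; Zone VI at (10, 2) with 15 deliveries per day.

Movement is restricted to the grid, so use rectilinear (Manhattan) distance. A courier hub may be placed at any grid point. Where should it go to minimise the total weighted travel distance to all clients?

(6, 5)

Manhattan distance separates: Σwᵢ(|x−xᵢ|+|y−yᵢ|) = Σwᵢ|x−xᵢ| + Σwᵢ|y−yᵢ|, so x and y are optimised independently as 1-D weighted medians.
Total weight W = 197; half = 98.5.
x-coordinate, sorted with cumulative weight:
  x=0 (Zone II, w=40) cum 40
  x=4 (Zone I, w=35) cum 75
  x=6 (Zone IV, w=40) cum 115  ← median
  x=9 (Zone III, w=7) cum 122
  x=10 (Zone V, w=60) cum 182
  x=10 (Zone VI, w=15) cum 197
⇒ x* = 6
y-coordinate, sorted with cumulative weight:
  y=1 (Zone II, w=40) cum 40
  y=1 (Zone IV, w=40) cum 80
  y=2 (Zone VI, w=15) cum 95
  y=5 (Zone III, w=7) cum 102  ← median
  y=9 (Zone I, w=35) cum 137
  y=9 (Zone V, w=60) cum 197
⇒ y* = 5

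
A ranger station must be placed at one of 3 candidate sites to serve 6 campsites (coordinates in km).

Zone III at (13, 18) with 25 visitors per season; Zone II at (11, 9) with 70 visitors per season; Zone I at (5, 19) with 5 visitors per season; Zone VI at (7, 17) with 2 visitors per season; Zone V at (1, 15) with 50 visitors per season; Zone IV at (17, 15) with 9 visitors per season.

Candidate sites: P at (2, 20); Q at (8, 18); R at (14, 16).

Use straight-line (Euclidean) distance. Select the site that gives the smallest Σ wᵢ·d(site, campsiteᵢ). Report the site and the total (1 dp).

Q, total 1273.9 km

Total weighted distance at each candidate:
  P (2, 20): total = 1699.1
  Q (8, 18): total = 1273.9
  R (14, 16): total = 1331.0
Minimum is at Q with total 1273.9 km.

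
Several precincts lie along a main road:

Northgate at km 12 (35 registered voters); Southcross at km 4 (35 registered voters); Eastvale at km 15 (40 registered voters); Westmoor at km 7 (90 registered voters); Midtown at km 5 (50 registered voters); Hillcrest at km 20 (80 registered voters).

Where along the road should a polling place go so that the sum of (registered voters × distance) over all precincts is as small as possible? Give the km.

For a sum of weighted absolute distances on a line, the optimum is the weighted median (not the mean). Total weight W = 330; half-weight = 165.
Sort by position and accumulate weight:
  km 4 (Southcross, w=35) → cum 35
  km 5 (Midtown, w=50) → cum 85
  km 7 (Westmoor, w=90) → cum 175  ≥ 165 → median here
  km 12 (Northgate, w=35) → cum 210
  km 15 (Eastvale, w=40) → cum 250
  km 20 (Hillcrest, w=80) → cum 330
Optimal location: km 7.

x = 7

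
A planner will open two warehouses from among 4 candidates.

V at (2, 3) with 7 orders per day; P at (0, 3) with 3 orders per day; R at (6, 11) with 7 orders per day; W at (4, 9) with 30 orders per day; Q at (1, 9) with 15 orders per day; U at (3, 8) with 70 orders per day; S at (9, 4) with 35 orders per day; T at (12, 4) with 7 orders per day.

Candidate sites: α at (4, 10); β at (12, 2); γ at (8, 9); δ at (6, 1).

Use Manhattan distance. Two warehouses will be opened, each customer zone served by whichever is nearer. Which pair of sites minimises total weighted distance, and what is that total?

Evaluate every pair (each demand assigned to the nearer of the two):
  {α, β}: total = 606
  {α, δ}: total = 660
  {α, γ}: total = 690
  {β, γ}: total = 978
  {γ, δ}: total = 1012
  {β, δ}: total = 1520
Best pair: {α, β} with total 606.

{α, β}, total 606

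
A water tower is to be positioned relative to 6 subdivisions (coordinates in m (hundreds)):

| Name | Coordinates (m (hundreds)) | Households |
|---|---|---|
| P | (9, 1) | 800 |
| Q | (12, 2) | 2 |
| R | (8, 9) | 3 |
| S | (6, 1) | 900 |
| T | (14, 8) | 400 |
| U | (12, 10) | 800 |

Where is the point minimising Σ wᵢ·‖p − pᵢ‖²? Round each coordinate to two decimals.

The minimiser of Σwᵢ‖p−pᵢ‖² is the weighted centroid p* = (Σwᵢpᵢ)/(Σwᵢ).
Σwᵢ = 2905.
Σwᵢxᵢ = 800·9 + 2·12 + 3·8 + 900·6 + 400·14 + 800·12 = 27848.
Σwᵢyᵢ = 800·1 + 2·2 + 3·9 + 900·1 + 400·8 + 800·10 = 12931.
x* = 27848/2905 = 9.59, y* = 12931/2905 = 4.45.

(9.59, 4.45)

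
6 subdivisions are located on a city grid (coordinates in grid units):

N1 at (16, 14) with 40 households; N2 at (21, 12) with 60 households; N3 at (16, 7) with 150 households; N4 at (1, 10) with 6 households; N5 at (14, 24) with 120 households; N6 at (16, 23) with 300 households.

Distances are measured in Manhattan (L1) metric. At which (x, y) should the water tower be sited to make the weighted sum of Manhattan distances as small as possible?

Manhattan distance separates: Σwᵢ(|x−xᵢ|+|y−yᵢ|) = Σwᵢ|x−xᵢ| + Σwᵢ|y−yᵢ|, so x and y are optimised independently as 1-D weighted medians.
Total weight W = 676; half = 338.
x-coordinate, sorted with cumulative weight:
  x=1 (N4, w=6) cum 6
  x=14 (N5, w=120) cum 126
  x=16 (N1, w=40) cum 166
  x=16 (N3, w=150) cum 316
  x=16 (N6, w=300) cum 616  ← median
  x=21 (N2, w=60) cum 676
⇒ x* = 16
y-coordinate, sorted with cumulative weight:
  y=7 (N3, w=150) cum 150
  y=10 (N4, w=6) cum 156
  y=12 (N2, w=60) cum 216
  y=14 (N1, w=40) cum 256
  y=23 (N6, w=300) cum 556  ← median
  y=24 (N5, w=120) cum 676
⇒ y* = 23

(16, 23)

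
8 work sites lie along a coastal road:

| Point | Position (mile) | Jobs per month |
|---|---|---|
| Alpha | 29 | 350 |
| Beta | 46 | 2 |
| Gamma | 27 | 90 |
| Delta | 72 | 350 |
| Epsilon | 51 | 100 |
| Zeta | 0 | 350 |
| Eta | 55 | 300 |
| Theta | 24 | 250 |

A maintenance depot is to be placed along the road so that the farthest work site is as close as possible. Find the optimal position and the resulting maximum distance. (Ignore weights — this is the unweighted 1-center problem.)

The 1-center on a line is the midpoint of the two extreme points: leftmost at 0, rightmost at 72.
Optimal location = (0 + 72)/2 = 36; maximum distance = (72 − 0)/2 = 36.

location 36, max distance 36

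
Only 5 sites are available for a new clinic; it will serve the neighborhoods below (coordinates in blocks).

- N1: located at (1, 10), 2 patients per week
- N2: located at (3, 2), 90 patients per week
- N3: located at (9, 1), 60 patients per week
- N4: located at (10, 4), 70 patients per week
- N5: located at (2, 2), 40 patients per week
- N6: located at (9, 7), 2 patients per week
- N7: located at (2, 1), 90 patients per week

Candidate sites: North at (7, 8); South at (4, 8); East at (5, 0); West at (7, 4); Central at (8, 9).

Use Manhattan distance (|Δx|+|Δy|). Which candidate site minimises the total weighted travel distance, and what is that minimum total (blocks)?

Total weighted distance at each candidate:
  North (7, 8): total = 3472
  South (4, 8): total = 3202
  East (5, 0): total = 1900
  West (7, 4): total = 2084
  Central (8, 9): total = 3912
Minimum is at East with total 1900 blocks.

East, total 1900 blocks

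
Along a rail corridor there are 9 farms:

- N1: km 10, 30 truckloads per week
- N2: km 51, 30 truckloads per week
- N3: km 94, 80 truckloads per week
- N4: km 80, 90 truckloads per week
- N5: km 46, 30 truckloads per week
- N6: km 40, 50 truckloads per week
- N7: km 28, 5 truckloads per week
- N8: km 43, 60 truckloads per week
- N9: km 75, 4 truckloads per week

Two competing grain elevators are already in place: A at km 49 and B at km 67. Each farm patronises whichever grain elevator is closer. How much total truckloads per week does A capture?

205

The indifferent point is the midpoint (49+67)/2 = 58; farms left of it (closer to A at 49) go to A, those right go to B.
  N1 at 10 (w=30) → A
  N7 at 28 (w=5) → A
  N6 at 40 (w=50) → A
  N8 at 43 (w=60) → A
  N5 at 46 (w=30) → A
  N2 at 51 (w=30) → A
  N9 at 75 (w=4) → B
  N4 at 80 (w=90) → B
  N3 at 94 (w=80) → B
A captures 205; B captures 174.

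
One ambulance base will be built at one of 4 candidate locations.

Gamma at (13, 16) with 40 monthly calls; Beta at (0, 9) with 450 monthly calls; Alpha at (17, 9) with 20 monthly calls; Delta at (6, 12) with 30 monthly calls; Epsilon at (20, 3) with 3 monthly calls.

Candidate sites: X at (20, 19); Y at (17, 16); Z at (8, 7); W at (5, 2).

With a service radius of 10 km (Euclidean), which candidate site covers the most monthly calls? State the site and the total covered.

Coverage radius r = 10 km; a point is covered iff (Δx)²+(Δy)² ≤ 10² = 100.
  X (20, 19): covers {Gamma} → 40
  Y (17, 16): covers {Gamma, Alpha} → 60
  Z (8, 7): covers {Beta, Alpha, Delta} → 500
  W (5, 2): covers {Beta} → 450
Maximum coverage at Z: 500 monthly calls.

Z, covering 500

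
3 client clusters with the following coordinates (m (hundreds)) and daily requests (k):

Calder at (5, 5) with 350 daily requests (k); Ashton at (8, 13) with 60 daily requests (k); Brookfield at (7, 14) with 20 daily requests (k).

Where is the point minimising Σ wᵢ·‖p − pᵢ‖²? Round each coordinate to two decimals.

The minimiser of Σwᵢ‖p−pᵢ‖² is the weighted centroid p* = (Σwᵢpᵢ)/(Σwᵢ).
Σwᵢ = 430.
Σwᵢxᵢ = 350·5 + 60·8 + 20·7 = 2370.
Σwᵢyᵢ = 350·5 + 60·13 + 20·14 = 2810.
x* = 2370/430 = 5.51, y* = 2810/430 = 6.53.

(5.51, 6.53)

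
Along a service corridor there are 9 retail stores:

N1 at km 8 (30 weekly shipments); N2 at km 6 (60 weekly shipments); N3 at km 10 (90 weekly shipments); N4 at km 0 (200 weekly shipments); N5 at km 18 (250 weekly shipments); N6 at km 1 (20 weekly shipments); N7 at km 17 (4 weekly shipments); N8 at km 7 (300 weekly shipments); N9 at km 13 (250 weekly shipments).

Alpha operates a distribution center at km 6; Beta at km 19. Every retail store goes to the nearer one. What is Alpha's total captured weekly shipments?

700

The indifferent point is the midpoint (6+19)/2 = 12.5; retail stores left of it (closer to Alpha at 6) go to Alpha, those right go to Beta.
  N4 at 0 (w=200) → Alpha
  N6 at 1 (w=20) → Alpha
  N2 at 6 (w=60) → Alpha
  N8 at 7 (w=300) → Alpha
  N1 at 8 (w=30) → Alpha
  N3 at 10 (w=90) → Alpha
  N9 at 13 (w=250) → Beta
  N7 at 17 (w=4) → Beta
  N5 at 18 (w=250) → Beta
Alpha captures 700; Beta captures 504.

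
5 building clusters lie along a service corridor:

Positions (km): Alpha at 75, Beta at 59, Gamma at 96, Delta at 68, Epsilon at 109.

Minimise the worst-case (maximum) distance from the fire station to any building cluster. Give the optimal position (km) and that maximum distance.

The 1-center on a line is the midpoint of the two extreme points: leftmost at 59, rightmost at 109.
Optimal location = (59 + 109)/2 = 84; maximum distance = (109 − 59)/2 = 25.

location 84, max distance 25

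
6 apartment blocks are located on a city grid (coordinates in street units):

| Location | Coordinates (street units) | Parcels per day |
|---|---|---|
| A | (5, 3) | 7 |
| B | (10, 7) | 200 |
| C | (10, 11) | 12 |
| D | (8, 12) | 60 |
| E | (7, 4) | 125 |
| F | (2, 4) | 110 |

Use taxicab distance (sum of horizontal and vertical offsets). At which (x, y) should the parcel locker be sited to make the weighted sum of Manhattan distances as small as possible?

Manhattan distance separates: Σwᵢ(|x−xᵢ|+|y−yᵢ|) = Σwᵢ|x−xᵢ| + Σwᵢ|y−yᵢ|, so x and y are optimised independently as 1-D weighted medians.
Total weight W = 514; half = 257.
x-coordinate, sorted with cumulative weight:
  x=2 (F, w=110) cum 110
  x=5 (A, w=7) cum 117
  x=7 (E, w=125) cum 242
  x=8 (D, w=60) cum 302  ← median
  x=10 (B, w=200) cum 502
  x=10 (C, w=12) cum 514
⇒ x* = 8
y-coordinate, sorted with cumulative weight:
  y=3 (A, w=7) cum 7
  y=4 (E, w=125) cum 132
  y=4 (F, w=110) cum 242
  y=7 (B, w=200) cum 442  ← median
  y=11 (C, w=12) cum 454
  y=12 (D, w=60) cum 514
⇒ y* = 7

(8, 7)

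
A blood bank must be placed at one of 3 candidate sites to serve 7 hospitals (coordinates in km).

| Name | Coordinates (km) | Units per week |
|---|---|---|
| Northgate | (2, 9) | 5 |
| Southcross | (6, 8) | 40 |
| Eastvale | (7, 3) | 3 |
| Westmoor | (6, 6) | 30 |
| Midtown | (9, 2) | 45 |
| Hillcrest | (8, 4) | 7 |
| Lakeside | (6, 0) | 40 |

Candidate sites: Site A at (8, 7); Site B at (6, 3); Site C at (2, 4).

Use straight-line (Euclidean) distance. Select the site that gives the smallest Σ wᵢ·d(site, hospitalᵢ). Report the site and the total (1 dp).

Site B, total 607.0 km

Total weighted distance at each candidate:
  Site A (8, 7): total = 742.2
  Site B (6, 3): total = 607.0
  Site C (2, 4): total = 996.6
Minimum is at Site B with total 607.0 km.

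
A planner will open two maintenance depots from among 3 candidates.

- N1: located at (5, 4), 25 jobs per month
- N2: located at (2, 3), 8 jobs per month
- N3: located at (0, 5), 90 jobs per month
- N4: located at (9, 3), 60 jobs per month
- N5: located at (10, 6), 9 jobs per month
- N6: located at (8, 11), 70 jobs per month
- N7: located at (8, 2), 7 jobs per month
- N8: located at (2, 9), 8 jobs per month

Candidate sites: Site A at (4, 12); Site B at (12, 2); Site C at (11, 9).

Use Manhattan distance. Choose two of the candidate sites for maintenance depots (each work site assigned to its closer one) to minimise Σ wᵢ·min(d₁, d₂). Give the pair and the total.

Evaluate every pair (each demand assigned to the nearer of the two):
  {Site A, Site B}: total = 2015
  {Site A, Site C}: total = 2279
  {Site B, Site C}: total = 2389
Best pair: {Site A, Site B} with total 2015.

{Site A, Site B}, total 2015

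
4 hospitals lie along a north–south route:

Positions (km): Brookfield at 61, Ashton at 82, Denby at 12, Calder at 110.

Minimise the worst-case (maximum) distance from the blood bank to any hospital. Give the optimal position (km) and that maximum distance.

The 1-center on a line is the midpoint of the two extreme points: leftmost at 12, rightmost at 110.
Optimal location = (12 + 110)/2 = 61; maximum distance = (110 − 12)/2 = 49.

location 61, max distance 49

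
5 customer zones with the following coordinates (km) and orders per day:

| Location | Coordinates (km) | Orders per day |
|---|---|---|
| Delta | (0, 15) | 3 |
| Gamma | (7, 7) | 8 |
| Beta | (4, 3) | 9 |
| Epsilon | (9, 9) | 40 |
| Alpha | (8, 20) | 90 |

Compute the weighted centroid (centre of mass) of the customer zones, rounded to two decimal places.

The minimiser of Σwᵢ‖p−pᵢ‖² is the weighted centroid p* = (Σwᵢpᵢ)/(Σwᵢ).
Σwᵢ = 150.
Σwᵢxᵢ = 3·0 + 8·7 + 9·4 + 40·9 + 90·8 = 1172.
Σwᵢyᵢ = 3·15 + 8·7 + 9·3 + 40·9 + 90·20 = 2288.
x* = 1172/150 = 7.81, y* = 2288/150 = 15.25.

(7.81, 15.25)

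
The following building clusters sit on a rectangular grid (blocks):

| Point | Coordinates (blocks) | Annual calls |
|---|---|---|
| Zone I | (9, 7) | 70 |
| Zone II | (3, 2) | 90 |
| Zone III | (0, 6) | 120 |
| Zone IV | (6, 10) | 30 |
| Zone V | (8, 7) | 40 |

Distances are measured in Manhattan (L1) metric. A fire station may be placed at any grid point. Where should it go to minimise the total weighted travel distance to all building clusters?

Manhattan distance separates: Σwᵢ(|x−xᵢ|+|y−yᵢ|) = Σwᵢ|x−xᵢ| + Σwᵢ|y−yᵢ|, so x and y are optimised independently as 1-D weighted medians.
Total weight W = 350; half = 175.
x-coordinate, sorted with cumulative weight:
  x=0 (Zone III, w=120) cum 120
  x=3 (Zone II, w=90) cum 210  ← median
  x=6 (Zone IV, w=30) cum 240
  x=8 (Zone V, w=40) cum 280
  x=9 (Zone I, w=70) cum 350
⇒ x* = 3
y-coordinate, sorted with cumulative weight:
  y=2 (Zone II, w=90) cum 90
  y=6 (Zone III, w=120) cum 210  ← median
  y=7 (Zone I, w=70) cum 280
  y=7 (Zone V, w=40) cum 320
  y=10 (Zone IV, w=30) cum 350
⇒ y* = 6

(3, 6)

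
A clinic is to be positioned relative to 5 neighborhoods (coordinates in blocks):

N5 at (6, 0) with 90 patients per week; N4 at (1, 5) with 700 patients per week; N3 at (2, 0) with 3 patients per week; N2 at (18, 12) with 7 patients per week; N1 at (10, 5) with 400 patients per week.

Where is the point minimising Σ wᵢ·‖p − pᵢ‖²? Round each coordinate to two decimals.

(4.48, 4.65)

The minimiser of Σwᵢ‖p−pᵢ‖² is the weighted centroid p* = (Σwᵢpᵢ)/(Σwᵢ).
Σwᵢ = 1200.
Σwᵢxᵢ = 90·6 + 700·1 + 3·2 + 7·18 + 400·10 = 5372.
Σwᵢyᵢ = 90·0 + 700·5 + 3·0 + 7·12 + 400·5 = 5584.
x* = 5372/1200 = 4.48, y* = 5584/1200 = 4.65.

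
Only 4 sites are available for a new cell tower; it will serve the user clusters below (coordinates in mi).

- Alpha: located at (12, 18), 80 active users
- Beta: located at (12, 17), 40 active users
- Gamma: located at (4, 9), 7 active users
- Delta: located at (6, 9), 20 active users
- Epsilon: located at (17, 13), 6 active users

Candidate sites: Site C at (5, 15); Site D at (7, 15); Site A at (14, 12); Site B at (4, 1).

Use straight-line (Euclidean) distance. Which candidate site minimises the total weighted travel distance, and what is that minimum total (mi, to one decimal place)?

Site D, total 911.7 mi

Total weighted distance at each candidate:
  Site C (5, 15): total = 1137.7
  Site D (7, 15): total = 911.7
  Site A (14, 12): total = 984.3
  Site B (4, 1): total = 2545.7
Minimum is at Site D with total 911.7 mi.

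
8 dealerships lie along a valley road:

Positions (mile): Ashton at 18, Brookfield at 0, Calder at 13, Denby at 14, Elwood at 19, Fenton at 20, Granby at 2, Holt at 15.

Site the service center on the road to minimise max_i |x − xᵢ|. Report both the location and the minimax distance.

The 1-center on a line is the midpoint of the two extreme points: leftmost at 0, rightmost at 20.
Optimal location = (0 + 20)/2 = 10; maximum distance = (20 − 0)/2 = 10.

location 10, max distance 10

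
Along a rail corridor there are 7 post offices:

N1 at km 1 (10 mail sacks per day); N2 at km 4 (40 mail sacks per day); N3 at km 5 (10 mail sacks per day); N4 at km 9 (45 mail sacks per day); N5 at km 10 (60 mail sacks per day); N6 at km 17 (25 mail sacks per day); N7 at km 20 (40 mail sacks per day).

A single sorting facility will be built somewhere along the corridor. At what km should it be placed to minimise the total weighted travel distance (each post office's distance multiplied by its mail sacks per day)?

For a sum of weighted absolute distances on a line, the optimum is the weighted median (not the mean). Total weight W = 230; half-weight = 115.
Sort by position and accumulate weight:
  km 1 (N1, w=10) → cum 10
  km 4 (N2, w=40) → cum 50
  km 5 (N3, w=10) → cum 60
  km 9 (N4, w=45) → cum 105
  km 10 (N5, w=60) → cum 165  ≥ 115 → median here
  km 17 (N6, w=25) → cum 190
  km 20 (N7, w=40) → cum 230
Optimal location: km 10.

x = 10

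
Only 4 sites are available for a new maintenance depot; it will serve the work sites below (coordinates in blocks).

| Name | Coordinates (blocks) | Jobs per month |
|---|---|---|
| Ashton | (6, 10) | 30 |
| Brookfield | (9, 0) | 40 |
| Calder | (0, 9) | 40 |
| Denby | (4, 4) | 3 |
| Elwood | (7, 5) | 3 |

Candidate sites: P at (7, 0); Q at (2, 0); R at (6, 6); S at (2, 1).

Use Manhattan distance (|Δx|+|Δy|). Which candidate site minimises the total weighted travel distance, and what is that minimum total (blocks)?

R, total 858 blocks

Total weighted distance at each candidate:
  P (7, 0): total = 1086
  Q (2, 0): total = 1188
  R (6, 6): total = 858
  S (2, 1): total = 1152
Minimum is at R with total 858 blocks.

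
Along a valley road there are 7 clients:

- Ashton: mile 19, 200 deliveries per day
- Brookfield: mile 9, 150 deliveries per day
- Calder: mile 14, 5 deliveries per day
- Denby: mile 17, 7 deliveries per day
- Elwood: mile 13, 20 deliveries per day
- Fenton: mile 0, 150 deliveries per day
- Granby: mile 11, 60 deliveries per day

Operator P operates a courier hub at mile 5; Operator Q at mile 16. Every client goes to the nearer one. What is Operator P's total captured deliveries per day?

300

The indifferent point is the midpoint (5+16)/2 = 10.5; clients left of it (closer to Operator P at 5) go to Operator P, those right go to Operator Q.
  Fenton at 0 (w=150) → Operator P
  Brookfield at 9 (w=150) → Operator P
  Granby at 11 (w=60) → Operator Q
  Elwood at 13 (w=20) → Operator Q
  Calder at 14 (w=5) → Operator Q
  Denby at 17 (w=7) → Operator Q
  Ashton at 19 (w=200) → Operator Q
Operator P captures 300; Operator Q captures 292.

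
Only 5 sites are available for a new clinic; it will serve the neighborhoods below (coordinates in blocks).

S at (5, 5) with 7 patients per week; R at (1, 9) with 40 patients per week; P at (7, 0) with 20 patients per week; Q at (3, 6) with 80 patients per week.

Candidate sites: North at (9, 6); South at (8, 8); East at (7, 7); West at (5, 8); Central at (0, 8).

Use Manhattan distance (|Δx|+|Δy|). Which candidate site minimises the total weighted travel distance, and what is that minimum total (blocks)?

West, total 741 blocks

Total weighted distance at each candidate:
  North (9, 6): total = 1115
  South (8, 8): total = 1102
  East (7, 7): total = 888
  West (5, 8): total = 741
  Central (0, 8): total = 836
Minimum is at West with total 741 blocks.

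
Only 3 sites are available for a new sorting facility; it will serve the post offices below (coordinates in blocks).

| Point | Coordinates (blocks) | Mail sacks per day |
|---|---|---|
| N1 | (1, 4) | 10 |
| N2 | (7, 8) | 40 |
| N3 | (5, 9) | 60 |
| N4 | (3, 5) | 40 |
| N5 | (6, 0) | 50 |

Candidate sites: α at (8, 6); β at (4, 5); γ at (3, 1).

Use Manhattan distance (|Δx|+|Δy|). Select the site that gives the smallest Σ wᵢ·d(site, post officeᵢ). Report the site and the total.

β, total 970 blocks

Total weighted distance at each candidate:
  α (8, 6): total = 1210
  β (4, 5): total = 970
  γ (3, 1): total = 1450
Minimum is at β with total 970 blocks.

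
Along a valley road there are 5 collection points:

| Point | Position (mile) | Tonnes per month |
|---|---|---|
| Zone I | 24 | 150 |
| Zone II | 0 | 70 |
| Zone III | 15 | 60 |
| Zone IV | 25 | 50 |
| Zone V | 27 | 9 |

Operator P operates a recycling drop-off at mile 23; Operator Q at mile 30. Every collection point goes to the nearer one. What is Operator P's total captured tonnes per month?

The indifferent point is the midpoint (23+30)/2 = 26.5; collection points left of it (closer to Operator P at 23) go to Operator P, those right go to Operator Q.
  Zone II at 0 (w=70) → Operator P
  Zone III at 15 (w=60) → Operator P
  Zone I at 24 (w=150) → Operator P
  Zone IV at 25 (w=50) → Operator P
  Zone V at 27 (w=9) → Operator Q
Operator P captures 330; Operator Q captures 9.

330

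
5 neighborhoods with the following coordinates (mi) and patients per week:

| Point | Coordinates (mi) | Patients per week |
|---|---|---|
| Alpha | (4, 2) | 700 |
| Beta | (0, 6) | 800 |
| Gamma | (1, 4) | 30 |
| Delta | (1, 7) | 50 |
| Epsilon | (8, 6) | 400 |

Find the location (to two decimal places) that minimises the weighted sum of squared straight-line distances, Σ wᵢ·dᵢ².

The minimiser of Σwᵢ‖p−pᵢ‖² is the weighted centroid p* = (Σwᵢpᵢ)/(Σwᵢ).
Σwᵢ = 1980.
Σwᵢxᵢ = 700·4 + 800·0 + 30·1 + 50·1 + 400·8 = 6080.
Σwᵢyᵢ = 700·2 + 800·6 + 30·4 + 50·7 + 400·6 = 9070.
x* = 6080/1980 = 3.07, y* = 9070/1980 = 4.58.

(3.07, 4.58)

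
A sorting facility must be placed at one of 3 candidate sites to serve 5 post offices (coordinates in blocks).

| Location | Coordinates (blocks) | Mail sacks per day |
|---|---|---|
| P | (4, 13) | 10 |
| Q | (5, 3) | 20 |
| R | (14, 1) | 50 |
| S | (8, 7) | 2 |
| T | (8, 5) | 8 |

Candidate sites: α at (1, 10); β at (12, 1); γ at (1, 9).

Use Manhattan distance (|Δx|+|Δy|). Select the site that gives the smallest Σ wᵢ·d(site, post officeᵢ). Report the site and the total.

Total weighted distance at each candidate:
  α (1, 10): total = 1496
  β (12, 1): total = 564
  γ (1, 9): total = 1426
Minimum is at β with total 564 blocks.

β, total 564 blocks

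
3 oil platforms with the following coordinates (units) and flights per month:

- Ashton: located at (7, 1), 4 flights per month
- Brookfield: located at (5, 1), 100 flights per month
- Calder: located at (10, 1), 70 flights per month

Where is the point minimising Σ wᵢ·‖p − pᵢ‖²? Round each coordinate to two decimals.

The minimiser of Σwᵢ‖p−pᵢ‖² is the weighted centroid p* = (Σwᵢpᵢ)/(Σwᵢ).
Σwᵢ = 174.
Σwᵢxᵢ = 4·7 + 100·5 + 70·10 = 1228.
Σwᵢyᵢ = 4·1 + 100·1 + 70·1 = 174.
x* = 1228/174 = 7.06, y* = 174/174 = 1.00.

(7.06, 1.00)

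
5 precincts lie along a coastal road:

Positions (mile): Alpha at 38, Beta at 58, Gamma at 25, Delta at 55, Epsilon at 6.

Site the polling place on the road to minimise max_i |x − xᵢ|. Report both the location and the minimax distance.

location 32, max distance 26

The 1-center on a line is the midpoint of the two extreme points: leftmost at 6, rightmost at 58.
Optimal location = (6 + 58)/2 = 32; maximum distance = (58 − 6)/2 = 26.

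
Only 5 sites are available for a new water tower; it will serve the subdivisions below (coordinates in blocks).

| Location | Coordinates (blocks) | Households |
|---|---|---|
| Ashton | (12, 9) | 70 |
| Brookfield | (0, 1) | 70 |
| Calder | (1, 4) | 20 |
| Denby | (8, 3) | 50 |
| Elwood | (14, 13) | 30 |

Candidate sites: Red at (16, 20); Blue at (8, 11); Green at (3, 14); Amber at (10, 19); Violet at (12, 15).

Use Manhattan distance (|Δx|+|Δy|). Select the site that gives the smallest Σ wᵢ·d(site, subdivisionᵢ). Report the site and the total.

Blue, total 2600 blocks

Total weighted distance at each candidate:
  Red (16, 20): total = 5640
  Blue (8, 11): total = 2600
  Green (3, 14): total = 3500
  Amber (10, 19): total = 4480
  Violet (12, 15): total = 3600
Minimum is at Blue with total 2600 blocks.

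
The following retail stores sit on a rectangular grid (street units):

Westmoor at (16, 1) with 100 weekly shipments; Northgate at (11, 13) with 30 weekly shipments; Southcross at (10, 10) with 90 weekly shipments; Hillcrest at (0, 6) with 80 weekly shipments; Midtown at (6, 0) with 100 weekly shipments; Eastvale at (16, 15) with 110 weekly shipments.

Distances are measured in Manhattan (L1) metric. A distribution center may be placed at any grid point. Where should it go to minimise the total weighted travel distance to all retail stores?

Manhattan distance separates: Σwᵢ(|x−xᵢ|+|y−yᵢ|) = Σwᵢ|x−xᵢ| + Σwᵢ|y−yᵢ|, so x and y are optimised independently as 1-D weighted medians.
Total weight W = 510; half = 255.
x-coordinate, sorted with cumulative weight:
  x=0 (Hillcrest, w=80) cum 80
  x=6 (Midtown, w=100) cum 180
  x=10 (Southcross, w=90) cum 270  ← median
  x=11 (Northgate, w=30) cum 300
  x=16 (Westmoor, w=100) cum 400
  x=16 (Eastvale, w=110) cum 510
⇒ x* = 10
y-coordinate, sorted with cumulative weight:
  y=0 (Midtown, w=100) cum 100
  y=1 (Westmoor, w=100) cum 200
  y=6 (Hillcrest, w=80) cum 280  ← median
  y=10 (Southcross, w=90) cum 370
  y=13 (Northgate, w=30) cum 400
  y=15 (Eastvale, w=110) cum 510
⇒ y* = 6

(10, 6)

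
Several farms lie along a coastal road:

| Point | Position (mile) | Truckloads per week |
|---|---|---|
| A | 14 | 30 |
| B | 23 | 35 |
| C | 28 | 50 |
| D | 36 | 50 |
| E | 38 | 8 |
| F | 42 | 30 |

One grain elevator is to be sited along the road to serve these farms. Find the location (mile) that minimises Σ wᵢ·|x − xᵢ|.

For a sum of weighted absolute distances on a line, the optimum is the weighted median (not the mean). Total weight W = 203; half-weight = 101.5.
Sort by position and accumulate weight:
  mile 14 (A, w=30) → cum 30
  mile 23 (B, w=35) → cum 65
  mile 28 (C, w=50) → cum 115  ≥ 101.5 → median here
  mile 36 (D, w=50) → cum 165
  mile 38 (E, w=8) → cum 173
  mile 42 (F, w=30) → cum 203
Optimal location: mile 28.

x = 28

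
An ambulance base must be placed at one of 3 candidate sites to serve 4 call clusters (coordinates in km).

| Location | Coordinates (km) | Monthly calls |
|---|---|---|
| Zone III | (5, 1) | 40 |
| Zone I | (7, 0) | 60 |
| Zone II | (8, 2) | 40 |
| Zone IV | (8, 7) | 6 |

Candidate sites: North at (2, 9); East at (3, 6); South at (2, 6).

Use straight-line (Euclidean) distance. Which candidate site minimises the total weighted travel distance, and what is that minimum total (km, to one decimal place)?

East, total 934.8 km

Total weighted distance at each candidate:
  North (2, 9): total = 1366.2
  East (3, 6): total = 934.8
  South (2, 6): total = 1026.8
Minimum is at East with total 934.8 km.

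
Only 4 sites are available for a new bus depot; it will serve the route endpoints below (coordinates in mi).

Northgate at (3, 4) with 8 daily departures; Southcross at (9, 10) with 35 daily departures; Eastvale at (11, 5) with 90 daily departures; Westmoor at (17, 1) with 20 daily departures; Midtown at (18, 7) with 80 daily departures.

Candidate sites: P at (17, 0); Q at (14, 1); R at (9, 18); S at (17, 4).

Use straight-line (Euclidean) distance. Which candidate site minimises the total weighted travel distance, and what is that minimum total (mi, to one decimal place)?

S, total 1322.4 mi

Total weighted distance at each candidate:
  P (17, 0): total = 1853.3
  Q (14, 1): total = 1538.4
  R (9, 18): total = 3098.4
  S (17, 4): total = 1322.4
Minimum is at S with total 1322.4 mi.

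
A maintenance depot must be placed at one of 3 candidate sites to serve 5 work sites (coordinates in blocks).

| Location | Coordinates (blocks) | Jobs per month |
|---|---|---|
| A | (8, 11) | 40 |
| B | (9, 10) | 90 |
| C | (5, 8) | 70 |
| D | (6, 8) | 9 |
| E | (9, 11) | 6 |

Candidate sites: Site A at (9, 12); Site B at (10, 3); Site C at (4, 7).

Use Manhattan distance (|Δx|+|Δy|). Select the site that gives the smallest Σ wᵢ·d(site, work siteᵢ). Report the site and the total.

Site A, total 889 blocks

Total weighted distance at each candidate:
  Site A (9, 12): total = 889
  Site B (10, 3): total = 1955
  Site C (4, 7): total = 1261
Minimum is at Site A with total 889 blocks.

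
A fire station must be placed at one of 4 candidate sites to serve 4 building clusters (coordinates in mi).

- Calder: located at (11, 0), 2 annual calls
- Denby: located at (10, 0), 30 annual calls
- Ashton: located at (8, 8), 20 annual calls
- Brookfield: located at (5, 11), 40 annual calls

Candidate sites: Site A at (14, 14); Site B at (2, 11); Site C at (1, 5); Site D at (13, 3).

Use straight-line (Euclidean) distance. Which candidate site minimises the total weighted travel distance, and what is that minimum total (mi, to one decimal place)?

Total weighted distance at each candidate:
  Site A (14, 14): total = 1014.6
  Site B (2, 11): total = 690.6
  Site C (1, 5): total = 772.0
  Site D (13, 3): total = 728.5
Minimum is at Site B with total 690.6 mi.

Site B, total 690.6 mi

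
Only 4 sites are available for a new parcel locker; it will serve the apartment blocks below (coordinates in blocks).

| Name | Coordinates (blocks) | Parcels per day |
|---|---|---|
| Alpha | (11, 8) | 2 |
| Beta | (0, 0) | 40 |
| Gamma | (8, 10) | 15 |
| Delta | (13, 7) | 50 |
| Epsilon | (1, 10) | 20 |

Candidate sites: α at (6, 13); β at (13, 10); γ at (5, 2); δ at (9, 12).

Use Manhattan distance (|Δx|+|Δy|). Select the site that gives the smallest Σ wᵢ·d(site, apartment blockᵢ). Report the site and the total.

γ, total 1359 blocks

Total weighted distance at each candidate:
  α (6, 13): total = 1665
  β (13, 10): total = 1393
  γ (5, 2): total = 1359
  δ (9, 12): total = 1547
Minimum is at γ with total 1359 blocks.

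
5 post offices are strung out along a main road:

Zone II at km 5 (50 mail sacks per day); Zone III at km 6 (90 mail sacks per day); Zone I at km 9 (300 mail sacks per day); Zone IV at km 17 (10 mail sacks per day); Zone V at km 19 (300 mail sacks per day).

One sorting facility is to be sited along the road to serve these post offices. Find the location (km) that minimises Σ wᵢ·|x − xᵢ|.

For a sum of weighted absolute distances on a line, the optimum is the weighted median (not the mean). Total weight W = 750; half-weight = 375.
Sort by position and accumulate weight:
  km 5 (Zone II, w=50) → cum 50
  km 6 (Zone III, w=90) → cum 140
  km 9 (Zone I, w=300) → cum 440  ≥ 375 → median here
  km 17 (Zone IV, w=10) → cum 450
  km 19 (Zone V, w=300) → cum 750
Optimal location: km 9.

x = 9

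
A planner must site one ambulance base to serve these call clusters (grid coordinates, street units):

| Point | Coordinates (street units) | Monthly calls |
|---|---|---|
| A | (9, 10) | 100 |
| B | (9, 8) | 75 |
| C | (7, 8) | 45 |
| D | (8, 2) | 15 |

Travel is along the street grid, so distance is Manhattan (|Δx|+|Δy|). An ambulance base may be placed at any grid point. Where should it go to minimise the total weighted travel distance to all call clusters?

Manhattan distance separates: Σwᵢ(|x−xᵢ|+|y−yᵢ|) = Σwᵢ|x−xᵢ| + Σwᵢ|y−yᵢ|, so x and y are optimised independently as 1-D weighted medians.
Total weight W = 235; half = 117.5.
x-coordinate, sorted with cumulative weight:
  x=7 (C, w=45) cum 45
  x=8 (D, w=15) cum 60
  x=9 (A, w=100) cum 160  ← median
  x=9 (B, w=75) cum 235
⇒ x* = 9
y-coordinate, sorted with cumulative weight:
  y=2 (D, w=15) cum 15
  y=8 (B, w=75) cum 90
  y=8 (C, w=45) cum 135  ← median
  y=10 (A, w=100) cum 235
⇒ y* = 8

(9, 8)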